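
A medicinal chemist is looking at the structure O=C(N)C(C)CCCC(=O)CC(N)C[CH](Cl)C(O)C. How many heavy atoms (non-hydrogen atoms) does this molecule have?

19

Every atom symbol written in the SMILES (organic subset) is one heavy atom; implicit H are not written.
Heavy atoms by element → C:13, Cl:1, N:2, O:3.
Total: 19.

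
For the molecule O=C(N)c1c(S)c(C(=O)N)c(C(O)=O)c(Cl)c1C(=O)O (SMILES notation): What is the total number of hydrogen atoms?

Walk through each heavy atom and fill implicit hydrogens from standard valence (C 4, N 3, O 2, S 2, halogen 1); for lowercase aromatic atoms, an aromatic c carries 1 H when it has two neighbours and 0 H with three, and aromatic n carries 0 H:
  atom 1: O, bond orders sum to 2 (valence 2) → 0 H
  atom 2: C, bond orders sum to 4 (valence 4) → 0 H
  atom 3: N, bond orders sum to 1 (valence 3) → 2 H
  atom 4: aromatic c, 3 neighbours → 0 H
  atom 5: aromatic c, 3 neighbours → 0 H
  atom 6: S, bond orders sum to 1 (valence 2) → 1 H
  atom 7: aromatic c, 3 neighbours → 0 H
  atom 8: C, bond orders sum to 4 (valence 4) → 0 H
  atom 9: O, bond orders sum to 2 (valence 2) → 0 H
  atom 10: N, bond orders sum to 1 (valence 3) → 2 H
  atom 11: aromatic c, 3 neighbours → 0 H
  atom 12: C, bond orders sum to 4 (valence 4) → 0 H
  atom 13: O, bond orders sum to 1 (valence 2) → 1 H
  atom 14: O, bond orders sum to 2 (valence 2) → 0 H
  atom 15: aromatic c, 3 neighbours → 0 H
  atom 16: Cl (halogen, monovalent) → 0 H
  atom 17: aromatic c, 3 neighbours → 0 H
  atom 18: C, bond orders sum to 4 (valence 4) → 0 H
  atom 19: O, bond orders sum to 2 (valence 2) → 0 H
  atom 20: O, bond orders sum to 1 (valence 2) → 1 H
Total hydrogens: 7.

7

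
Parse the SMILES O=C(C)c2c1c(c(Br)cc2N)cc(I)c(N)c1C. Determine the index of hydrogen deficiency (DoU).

Molecular formula: C13H12BrIN2O.
DoU = (2C + 2 + N − H − X) / 2, where X is the halogen count and O/S are ignored.
    = (2·13 + 2 + 2 − 12 − 2) / 2 = 16 / 2 = 8.

8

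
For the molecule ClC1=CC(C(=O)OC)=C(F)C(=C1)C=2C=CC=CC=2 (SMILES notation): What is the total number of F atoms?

Scan the SMILES for F atoms (remember two-letter symbols like Cl and Br are single atoms).
Fluorine count: 1.

1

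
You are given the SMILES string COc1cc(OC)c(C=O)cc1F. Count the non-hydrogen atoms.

Every atom symbol written in the SMILES (organic subset) is one heavy atom; implicit H are not written.
Heavy atoms by element → C:9, F:1, O:3.
Total: 13.

13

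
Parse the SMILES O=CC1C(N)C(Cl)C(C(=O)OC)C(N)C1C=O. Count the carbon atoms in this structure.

10

Count every carbon token in the SMILES (each C, including those in ring-closure positions and inside branches).
Carbon count: 10.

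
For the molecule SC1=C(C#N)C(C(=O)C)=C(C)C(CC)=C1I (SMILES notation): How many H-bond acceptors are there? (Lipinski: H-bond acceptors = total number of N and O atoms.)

N atoms: 1; O atoms: 1.
Lipinski HBA = 1 + 1 = 2.

2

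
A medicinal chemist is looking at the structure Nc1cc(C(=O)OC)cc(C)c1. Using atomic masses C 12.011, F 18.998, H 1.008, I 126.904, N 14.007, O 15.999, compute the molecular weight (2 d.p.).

165.19 g/mol

First, the molecular formula is C9H11NO2 (counting implicit H from valence).
  C: 9 × 12.011 = 108.099
  H: 11 × 1.008 = 11.088
  N: 1 × 14.007 = 14.007
  O: 2 × 15.999 = 31.998
Sum: 9×12.011 + 11×1.008 + 1×14.007 + 2×15.999 = 165.192 → 165.19 g/mol.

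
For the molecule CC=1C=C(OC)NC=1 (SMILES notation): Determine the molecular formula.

Walk through each heavy atom and fill implicit hydrogens from standard valence (C 4, N 3, O 2, S 2, halogen 1):
  atom 1: C, bond orders sum to 1 (valence 4) → 3 H
  atom 2: C, bond orders sum to 4 (valence 4) → 0 H
  atom 3: C, bond orders sum to 3 (valence 4) → 1 H
  atom 4: C, bond orders sum to 4 (valence 4) → 0 H
  atom 5: O, bond orders sum to 2 (valence 2) → 0 H
  atom 6: C, bond orders sum to 1 (valence 4) → 3 H
  atom 7: N, bond orders sum to 2 (valence 3) → 1 H
  atom 8: C, bond orders sum to 3 (valence 4) → 1 H
Totals → C:6, H:9, N:1, O:1.
In Hill order: C6H9NO.

C6H9NO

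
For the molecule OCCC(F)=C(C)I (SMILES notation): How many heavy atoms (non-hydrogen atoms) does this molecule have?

Every atom symbol written in the SMILES (organic subset) is one heavy atom; implicit H are not written.
Heavy atoms by element → C:5, F:1, I:1, O:1.
Total: 8.

8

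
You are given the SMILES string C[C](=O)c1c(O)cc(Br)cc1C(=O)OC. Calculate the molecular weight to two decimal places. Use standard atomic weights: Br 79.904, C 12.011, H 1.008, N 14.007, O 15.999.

273.08 g/mol

First, the molecular formula is C10H9BrO4 (counting implicit H from valence).
  Br: 1 × 79.904 = 79.904
  C: 10 × 12.011 = 120.110
  H: 9 × 1.008 = 9.072
  O: 4 × 15.999 = 63.996
Sum: 1×79.904 + 10×12.011 + 9×1.008 + 4×15.999 = 273.082 → 273.08 g/mol.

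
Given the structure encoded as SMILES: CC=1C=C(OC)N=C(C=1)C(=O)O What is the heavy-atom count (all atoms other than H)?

12

Every atom symbol written in the SMILES (organic subset) is one heavy atom; implicit H are not written.
Heavy atoms by element → C:8, N:1, O:3.
Total: 12.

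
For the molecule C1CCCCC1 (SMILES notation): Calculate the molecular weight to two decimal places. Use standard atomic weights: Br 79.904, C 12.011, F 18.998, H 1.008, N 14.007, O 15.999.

First, the molecular formula is C6H12 (counting implicit H from valence).
  C: 6 × 12.011 = 72.066
  H: 12 × 1.008 = 12.096
Sum: 6×12.011 + 12×1.008 = 84.162 → 84.16 g/mol.

84.16 g/mol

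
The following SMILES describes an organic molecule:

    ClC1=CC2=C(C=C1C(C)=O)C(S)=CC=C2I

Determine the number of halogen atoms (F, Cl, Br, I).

2

Halogen atoms appear at heavy-atom positions 1, 16 (1×Cl, 1×I).
Other groups present: 1 ketone, 1 thiol.
Halogen count: 2.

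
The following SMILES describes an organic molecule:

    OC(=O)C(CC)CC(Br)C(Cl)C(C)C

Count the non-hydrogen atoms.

14

Every atom symbol written in the SMILES (organic subset) is one heavy atom; implicit H are not written.
Heavy atoms by element → Br:1, C:10, Cl:1, O:2.
Total: 14.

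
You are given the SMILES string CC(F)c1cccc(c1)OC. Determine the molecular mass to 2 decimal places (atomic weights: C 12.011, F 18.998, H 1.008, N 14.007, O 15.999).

154.18 g/mol

First, the molecular formula is C9H11FO (counting implicit H from valence).
  C: 9 × 12.011 = 108.099
  F: 1 × 18.998 = 18.998
  H: 11 × 1.008 = 11.088
  O: 1 × 15.999 = 15.999
Sum: 9×12.011 + 1×18.998 + 11×1.008 + 1×15.999 = 154.184 → 154.18 g/mol.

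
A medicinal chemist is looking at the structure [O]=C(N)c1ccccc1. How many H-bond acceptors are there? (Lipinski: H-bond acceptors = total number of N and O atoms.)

2

N atoms: 1; O atoms: 1.
Lipinski HBA = 1 + 1 = 2.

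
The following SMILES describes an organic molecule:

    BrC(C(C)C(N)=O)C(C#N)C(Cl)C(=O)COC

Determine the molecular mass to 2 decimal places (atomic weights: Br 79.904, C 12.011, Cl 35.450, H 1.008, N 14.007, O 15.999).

325.59 g/mol

First, the molecular formula is C10H14BrClN2O3 (counting implicit H from valence).
  Br: 1 × 79.904 = 79.904
  C: 10 × 12.011 = 120.110
  Cl: 1 × 35.450 = 35.450
  H: 14 × 1.008 = 14.112
  N: 2 × 14.007 = 28.014
  O: 3 × 15.999 = 47.997
Sum: 1×79.904 + 10×12.011 + 1×35.450 + 14×1.008 + 2×14.007 + 3×15.999 = 325.587 → 325.59 g/mol.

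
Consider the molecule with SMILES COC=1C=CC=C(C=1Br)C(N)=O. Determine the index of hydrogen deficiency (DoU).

5

Molecular formula: C8H8BrNO2.
DoU = (2C + 2 + N − H − X) / 2, where X is the halogen count and O/S are ignored.
    = (2·8 + 2 + 1 − 8 − 1) / 2 = 10 / 2 = 5.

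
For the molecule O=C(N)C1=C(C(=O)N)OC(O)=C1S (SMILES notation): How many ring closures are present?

1

In SMILES, each pair of matching ring-closure digits denotes one ring-closing bond; the number of such bonds equals the number of independent rings.
Ring-closure bonds here: 1.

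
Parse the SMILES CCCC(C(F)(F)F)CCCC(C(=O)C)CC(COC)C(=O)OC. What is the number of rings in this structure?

0

In SMILES, each pair of matching ring-closure digits denotes one ring-closing bond; the number of such bonds equals the number of independent rings.
Ring-closure bonds here: 0.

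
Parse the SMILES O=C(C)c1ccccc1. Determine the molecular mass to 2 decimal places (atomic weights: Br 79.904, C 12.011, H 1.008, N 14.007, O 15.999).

First, the molecular formula is C8H8O (counting implicit H from valence).
  C: 8 × 12.011 = 96.088
  H: 8 × 1.008 = 8.064
  O: 1 × 15.999 = 15.999
Sum: 8×12.011 + 8×1.008 + 1×15.999 = 120.151 → 120.15 g/mol.

120.15 g/mol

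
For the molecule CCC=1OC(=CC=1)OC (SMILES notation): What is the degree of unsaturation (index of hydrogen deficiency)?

Degree of unsaturation = (number of rings) + (number of π bonds).
Ring closures in the SMILES: 1.
π bonds: 2 double bonds (each 1 DoU) → 2 DoU from unsaturation.
Total DoU = 1 + 2 = 3.

3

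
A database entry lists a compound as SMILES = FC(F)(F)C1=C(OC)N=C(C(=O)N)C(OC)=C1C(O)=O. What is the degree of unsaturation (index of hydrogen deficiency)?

Molecular formula: C10H9F3N2O5.
DoU = (2C + 2 + N − H − X) / 2, where X is the halogen count and O/S are ignored.
    = (2·10 + 2 + 2 − 9 − 3) / 2 = 12 / 2 = 6.

6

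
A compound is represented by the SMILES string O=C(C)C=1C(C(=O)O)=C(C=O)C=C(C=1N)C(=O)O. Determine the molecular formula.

Walk through each heavy atom and fill implicit hydrogens from standard valence (C 4, N 3, O 2, S 2, halogen 1):
  atom 1: O, bond orders sum to 2 (valence 2) → 0 H
  atom 2: C, bond orders sum to 4 (valence 4) → 0 H
  atom 3: C, bond orders sum to 1 (valence 4) → 3 H
  atom 4: C, bond orders sum to 4 (valence 4) → 0 H
  atom 5: C, bond orders sum to 4 (valence 4) → 0 H
  atom 6: C, bond orders sum to 4 (valence 4) → 0 H
  atom 7: O, bond orders sum to 2 (valence 2) → 0 H
  atom 8: O, bond orders sum to 1 (valence 2) → 1 H
  atom 9: C, bond orders sum to 4 (valence 4) → 0 H
  atom 10: C, bond orders sum to 3 (valence 4) → 1 H
  atom 11: O, bond orders sum to 2 (valence 2) → 0 H
  atom 12: C, bond orders sum to 3 (valence 4) → 1 H
  atom 13: C, bond orders sum to 4 (valence 4) → 0 H
  atom 14: C, bond orders sum to 4 (valence 4) → 0 H
  atom 15: N, bond orders sum to 1 (valence 3) → 2 H
  atom 16: C, bond orders sum to 4 (valence 4) → 0 H
  atom 17: O, bond orders sum to 2 (valence 2) → 0 H
  atom 18: O, bond orders sum to 1 (valence 2) → 1 H
Totals → C:11, H:9, N:1, O:6.

C11H9NO6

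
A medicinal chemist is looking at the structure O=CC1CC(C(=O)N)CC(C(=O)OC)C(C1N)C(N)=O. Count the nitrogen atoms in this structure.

Scan the SMILES for N atoms (remember two-letter symbols like Cl and Br are single atoms).
Nitrogen count: 3.

3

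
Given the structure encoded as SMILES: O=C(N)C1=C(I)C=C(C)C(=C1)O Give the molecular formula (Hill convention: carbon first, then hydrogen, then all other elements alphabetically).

C8H8INO2

Walk through each heavy atom and fill implicit hydrogens from standard valence (C 4, N 3, O 2, S 2, halogen 1):
  atom 1: O, bond orders sum to 2 (valence 2) → 0 H
  atom 2: C, bond orders sum to 4 (valence 4) → 0 H
  atom 3: N, bond orders sum to 1 (valence 3) → 2 H
  atom 4: C, bond orders sum to 4 (valence 4) → 0 H
  atom 5: C, bond orders sum to 4 (valence 4) → 0 H
  atom 6: I (halogen, monovalent) → 0 H
  atom 7: C, bond orders sum to 3 (valence 4) → 1 H
  atom 8: C, bond orders sum to 4 (valence 4) → 0 H
  atom 9: C, bond orders sum to 1 (valence 4) → 3 H
  atom 10: C, bond orders sum to 4 (valence 4) → 0 H
  atom 11: C, bond orders sum to 3 (valence 4) → 1 H
  atom 12: O, bond orders sum to 1 (valence 2) → 1 H
Totals → C:8, H:8, I:1, N:1, O:2.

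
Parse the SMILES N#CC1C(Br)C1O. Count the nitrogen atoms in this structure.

1

Scan the SMILES for N atoms (remember two-letter symbols like Cl and Br are single atoms).
Nitrogen count: 1.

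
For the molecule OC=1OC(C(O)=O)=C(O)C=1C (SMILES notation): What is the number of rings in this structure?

In SMILES, each pair of matching ring-closure digits denotes one ring-closing bond; the number of such bonds equals the number of independent rings.
Ring-closure bonds here: 1.

1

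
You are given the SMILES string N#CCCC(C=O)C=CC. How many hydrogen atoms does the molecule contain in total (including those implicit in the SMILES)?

Walk through each heavy atom and fill implicit hydrogens from standard valence (C 4, N 3, O 2, S 2, halogen 1):
  atom 1: N, bond orders sum to 3 (valence 3) → 0 H
  atom 2: C, bond orders sum to 4 (valence 4) → 0 H
  atom 3: C, bond orders sum to 2 (valence 4) → 2 H
  atom 4: C, bond orders sum to 2 (valence 4) → 2 H
  atom 5: C, bond orders sum to 3 (valence 4) → 1 H
  atom 6: C, bond orders sum to 3 (valence 4) → 1 H
  atom 7: O, bond orders sum to 2 (valence 2) → 0 H
  atom 8: C, bond orders sum to 3 (valence 4) → 1 H
  atom 9: C, bond orders sum to 3 (valence 4) → 1 H
  atom 10: C, bond orders sum to 1 (valence 4) → 3 H
Total hydrogens: 11.

11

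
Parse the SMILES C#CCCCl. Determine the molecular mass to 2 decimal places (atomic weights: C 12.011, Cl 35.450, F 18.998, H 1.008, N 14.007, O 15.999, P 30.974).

First, the molecular formula is C4H5Cl (counting implicit H from valence).
  C: 4 × 12.011 = 48.044
  Cl: 1 × 35.450 = 35.450
  H: 5 × 1.008 = 5.040
Sum: 4×12.011 + 1×35.450 + 5×1.008 = 88.534 → 88.53 g/mol.

88.53 g/mol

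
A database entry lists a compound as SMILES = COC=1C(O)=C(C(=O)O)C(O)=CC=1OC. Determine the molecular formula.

C9H10O6

Walk through each heavy atom and fill implicit hydrogens from standard valence (C 4, N 3, O 2, S 2, halogen 1):
  atom 1: C, bond orders sum to 1 (valence 4) → 3 H
  atom 2: O, bond orders sum to 2 (valence 2) → 0 H
  atom 3: C, bond orders sum to 4 (valence 4) → 0 H
  atom 4: C, bond orders sum to 4 (valence 4) → 0 H
  atom 5: O, bond orders sum to 1 (valence 2) → 1 H
  atom 6: C, bond orders sum to 4 (valence 4) → 0 H
  atom 7: C, bond orders sum to 4 (valence 4) → 0 H
  atom 8: O, bond orders sum to 2 (valence 2) → 0 H
  atom 9: O, bond orders sum to 1 (valence 2) → 1 H
  atom 10: C, bond orders sum to 4 (valence 4) → 0 H
  atom 11: O, bond orders sum to 1 (valence 2) → 1 H
  atom 12: C, bond orders sum to 3 (valence 4) → 1 H
  atom 13: C, bond orders sum to 4 (valence 4) → 0 H
  atom 14: O, bond orders sum to 2 (valence 2) → 0 H
  atom 15: C, bond orders sum to 1 (valence 4) → 3 H
Totals → C:9, H:10, O:6.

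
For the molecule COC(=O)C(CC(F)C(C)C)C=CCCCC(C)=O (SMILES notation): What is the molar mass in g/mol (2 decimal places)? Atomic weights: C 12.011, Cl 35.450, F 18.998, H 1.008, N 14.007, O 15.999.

First, the molecular formula is C15H25FO3 (counting implicit H from valence).
  C: 15 × 12.011 = 180.165
  F: 1 × 18.998 = 18.998
  H: 25 × 1.008 = 25.200
  O: 3 × 15.999 = 47.997
Sum: 15×12.011 + 1×18.998 + 25×1.008 + 3×15.999 = 272.360 → 272.36 g/mol.

272.36 g/mol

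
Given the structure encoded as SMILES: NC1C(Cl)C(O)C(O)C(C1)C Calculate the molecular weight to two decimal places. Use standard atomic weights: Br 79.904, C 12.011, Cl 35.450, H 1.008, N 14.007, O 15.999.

First, the molecular formula is C7H14ClNO2 (counting implicit H from valence).
  C: 7 × 12.011 = 84.077
  Cl: 1 × 35.450 = 35.450
  H: 14 × 1.008 = 14.112
  N: 1 × 14.007 = 14.007
  O: 2 × 15.999 = 31.998
Sum: 7×12.011 + 1×35.450 + 14×1.008 + 1×14.007 + 2×15.999 = 179.644 → 179.64 g/mol.

179.64 g/mol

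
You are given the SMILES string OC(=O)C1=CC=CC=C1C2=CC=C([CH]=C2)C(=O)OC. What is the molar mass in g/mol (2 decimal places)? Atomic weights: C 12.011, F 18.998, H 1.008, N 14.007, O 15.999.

256.26 g/mol

First, the molecular formula is C15H12O4 (counting implicit H from valence).
  C: 15 × 12.011 = 180.165
  H: 12 × 1.008 = 12.096
  O: 4 × 15.999 = 63.996
Sum: 15×12.011 + 12×1.008 + 4×15.999 = 256.257 → 256.26 g/mol.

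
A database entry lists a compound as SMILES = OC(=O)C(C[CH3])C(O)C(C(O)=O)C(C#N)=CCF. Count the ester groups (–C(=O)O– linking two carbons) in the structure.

Scan the SMILES for the ester motif — none present.
Groups that are present: 1 alkene, 2 carboxylic acid, 1 hydroxyl, 1 nitrile.

0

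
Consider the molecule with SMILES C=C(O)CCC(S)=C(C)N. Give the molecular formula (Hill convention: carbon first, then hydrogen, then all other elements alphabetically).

C7H13NOS

Walk through each heavy atom and fill implicit hydrogens from standard valence (C 4, N 3, O 2, S 2, halogen 1):
  atom 1: C, bond orders sum to 2 (valence 4) → 2 H
  atom 2: C, bond orders sum to 4 (valence 4) → 0 H
  atom 3: O, bond orders sum to 1 (valence 2) → 1 H
  atom 4: C, bond orders sum to 2 (valence 4) → 2 H
  atom 5: C, bond orders sum to 2 (valence 4) → 2 H
  atom 6: C, bond orders sum to 4 (valence 4) → 0 H
  atom 7: S, bond orders sum to 1 (valence 2) → 1 H
  atom 8: C, bond orders sum to 4 (valence 4) → 0 H
  atom 9: C, bond orders sum to 1 (valence 4) → 3 H
  atom 10: N, bond orders sum to 1 (valence 3) → 2 H
Totals → C:7, H:13, N:1, O:1, S:1.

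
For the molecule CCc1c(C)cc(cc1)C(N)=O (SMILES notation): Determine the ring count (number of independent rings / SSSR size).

1

In SMILES, each pair of matching ring-closure digits denotes one ring-closing bond; the number of such bonds equals the number of independent rings.
Ring-closure bonds here: 1.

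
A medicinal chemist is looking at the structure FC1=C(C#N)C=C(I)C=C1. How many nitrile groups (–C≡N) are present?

The nitrile motif appears at heavy-atom position 4 in the SMILES.
Nitrile count: 1.

1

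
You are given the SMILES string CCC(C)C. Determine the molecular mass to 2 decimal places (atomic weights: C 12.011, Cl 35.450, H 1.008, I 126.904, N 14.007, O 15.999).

72.15 g/mol

First, the molecular formula is C5H12 (counting implicit H from valence).
  C: 5 × 12.011 = 60.055
  H: 12 × 1.008 = 12.096
Sum: 5×12.011 + 12×1.008 = 72.151 → 72.15 g/mol.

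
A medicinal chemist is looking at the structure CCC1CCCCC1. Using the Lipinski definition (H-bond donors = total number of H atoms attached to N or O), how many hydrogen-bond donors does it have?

0

Donors: find every N or O and count the H atoms it carries.
  (no N or O atoms present)
Lipinski HBD = 0.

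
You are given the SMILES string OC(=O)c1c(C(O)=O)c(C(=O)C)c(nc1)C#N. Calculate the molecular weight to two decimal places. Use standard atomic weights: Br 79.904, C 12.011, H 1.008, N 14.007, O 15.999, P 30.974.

First, the molecular formula is C10H6N2O5 (counting implicit H from valence).
  C: 10 × 12.011 = 120.110
  H: 6 × 1.008 = 6.048
  N: 2 × 14.007 = 28.014
  O: 5 × 15.999 = 79.995
Sum: 10×12.011 + 6×1.008 + 2×14.007 + 5×15.999 = 234.167 → 234.17 g/mol.

234.17 g/mol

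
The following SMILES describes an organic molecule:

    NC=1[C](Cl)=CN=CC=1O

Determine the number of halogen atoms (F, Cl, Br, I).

1

Halogen atoms appear at heavy-atom position 4 (1×Cl).
Other groups present: 1 hydroxyl, 1 primary amine.
Halogen count: 1.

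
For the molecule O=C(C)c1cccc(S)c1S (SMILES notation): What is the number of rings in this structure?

In SMILES, each pair of matching ring-closure digits denotes one ring-closing bond; the number of such bonds equals the number of independent rings.
Ring-closure bonds here: 1.

1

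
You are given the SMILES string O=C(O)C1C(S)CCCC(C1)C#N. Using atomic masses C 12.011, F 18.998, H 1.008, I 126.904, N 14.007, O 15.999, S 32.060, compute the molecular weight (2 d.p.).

First, the molecular formula is C9H13NO2S (counting implicit H from valence).
  C: 9 × 12.011 = 108.099
  H: 13 × 1.008 = 13.104
  N: 1 × 14.007 = 14.007
  O: 2 × 15.999 = 31.998
  S: 1 × 32.060 = 32.060
Sum: 9×12.011 + 13×1.008 + 1×14.007 + 2×15.999 + 1×32.060 = 199.268 → 199.27 g/mol.

199.27 g/mol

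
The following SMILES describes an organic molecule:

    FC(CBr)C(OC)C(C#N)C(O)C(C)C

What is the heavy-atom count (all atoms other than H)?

15

Every atom symbol written in the SMILES (organic subset) is one heavy atom; implicit H are not written.
Heavy atoms by element → Br:1, C:10, F:1, N:1, O:2.
Total: 15.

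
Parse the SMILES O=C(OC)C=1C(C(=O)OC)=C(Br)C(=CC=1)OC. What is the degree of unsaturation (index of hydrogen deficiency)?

6

Degree of unsaturation = (number of rings) + (number of π bonds).
Ring closures in the SMILES: 1.
π bonds: 5 double bonds (each 1 DoU) → 5 DoU from unsaturation.
Total DoU = 1 + 5 = 6.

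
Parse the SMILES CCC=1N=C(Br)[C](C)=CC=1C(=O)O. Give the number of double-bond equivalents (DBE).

5

Degree of unsaturation = (number of rings) + (number of π bonds).
Ring closures in the SMILES: 1.
π bonds: 4 double bonds (each 1 DoU) → 4 DoU from unsaturation.
Total DoU = 1 + 4 = 5.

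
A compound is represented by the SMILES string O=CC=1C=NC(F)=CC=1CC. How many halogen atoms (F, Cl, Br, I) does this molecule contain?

Halogen atoms appear at heavy-atom position 7 (1×F).
Other groups present: 1 aldehyde.
Halogen count: 1.

1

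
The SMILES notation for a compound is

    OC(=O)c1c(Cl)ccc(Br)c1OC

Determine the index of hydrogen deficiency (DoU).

5

Molecular formula: C8H6BrClO3.
DoU = (2C + 2 + N − H − X) / 2, where X is the halogen count and O/S are ignored.
    = (2·8 + 2 + 0 − 6 − 2) / 2 = 10 / 2 = 5.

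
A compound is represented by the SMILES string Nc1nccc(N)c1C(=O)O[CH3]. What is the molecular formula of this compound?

C7H9N3O2

Walk through each heavy atom and fill implicit hydrogens from standard valence (C 4, N 3, O 2, S 2, halogen 1); for lowercase aromatic atoms, an aromatic c carries 1 H when it has two neighbours and 0 H with three, and aromatic n carries 0 H:
  atom 1: N, bond orders sum to 1 (valence 3) → 2 H
  atom 2: aromatic c, 3 neighbours → 0 H
  atom 3: aromatic n, 2 neighbours → 0 H
  atom 4: aromatic c, 2 neighbours → 1 H
  atom 5: aromatic c, 2 neighbours → 1 H
  atom 6: aromatic c, 3 neighbours → 0 H
  atom 7: N, bond orders sum to 1 (valence 3) → 2 H
  atom 8: aromatic c, 3 neighbours → 0 H
  atom 9: C, bond orders sum to 4 (valence 4) → 0 H
  atom 10: O, bond orders sum to 2 (valence 2) → 0 H
  atom 11: O, bond orders sum to 2 (valence 2) → 0 H
  atom 12: C with explicit H count 3
Totals → C:7, H:9, N:3, O:2.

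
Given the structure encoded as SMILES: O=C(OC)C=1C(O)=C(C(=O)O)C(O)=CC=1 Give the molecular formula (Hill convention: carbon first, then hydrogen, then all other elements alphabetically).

C9H8O6

Walk through each heavy atom and fill implicit hydrogens from standard valence (C 4, N 3, O 2, S 2, halogen 1):
  atom 1: O, bond orders sum to 2 (valence 2) → 0 H
  atom 2: C, bond orders sum to 4 (valence 4) → 0 H
  atom 3: O, bond orders sum to 2 (valence 2) → 0 H
  atom 4: C, bond orders sum to 1 (valence 4) → 3 H
  atom 5: C, bond orders sum to 4 (valence 4) → 0 H
  atom 6: C, bond orders sum to 4 (valence 4) → 0 H
  atom 7: O, bond orders sum to 1 (valence 2) → 1 H
  atom 8: C, bond orders sum to 4 (valence 4) → 0 H
  atom 9: C, bond orders sum to 4 (valence 4) → 0 H
  atom 10: O, bond orders sum to 2 (valence 2) → 0 H
  atom 11: O, bond orders sum to 1 (valence 2) → 1 H
  atom 12: C, bond orders sum to 4 (valence 4) → 0 H
  atom 13: O, bond orders sum to 1 (valence 2) → 1 H
  atom 14: C, bond orders sum to 3 (valence 4) → 1 H
  atom 15: C, bond orders sum to 3 (valence 4) → 1 H
Totals → C:9, H:8, O:6.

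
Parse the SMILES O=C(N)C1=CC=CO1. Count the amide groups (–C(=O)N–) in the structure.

The amide motif appears at heavy-atom position 2 in the SMILES.
Amide count: 1.

1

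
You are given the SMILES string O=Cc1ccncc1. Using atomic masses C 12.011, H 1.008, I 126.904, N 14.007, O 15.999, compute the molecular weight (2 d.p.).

107.11 g/mol

First, the molecular formula is C6H5NO (counting implicit H from valence).
  C: 6 × 12.011 = 72.066
  H: 5 × 1.008 = 5.040
  N: 1 × 14.007 = 14.007
  O: 1 × 15.999 = 15.999
Sum: 6×12.011 + 5×1.008 + 1×14.007 + 1×15.999 = 107.112 → 107.11 g/mol.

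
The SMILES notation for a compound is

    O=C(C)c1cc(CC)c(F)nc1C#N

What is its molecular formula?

Walk through each heavy atom and fill implicit hydrogens from standard valence (C 4, N 3, O 2, S 2, halogen 1); for lowercase aromatic atoms, an aromatic c carries 1 H when it has two neighbours and 0 H with three, and aromatic n carries 0 H:
  atom 1: O, bond orders sum to 2 (valence 2) → 0 H
  atom 2: C, bond orders sum to 4 (valence 4) → 0 H
  atom 3: C, bond orders sum to 1 (valence 4) → 3 H
  atom 4: aromatic c, 3 neighbours → 0 H
  atom 5: aromatic c, 2 neighbours → 1 H
  atom 6: aromatic c, 3 neighbours → 0 H
  atom 7: C, bond orders sum to 2 (valence 4) → 2 H
  atom 8: C, bond orders sum to 1 (valence 4) → 3 H
  atom 9: aromatic c, 3 neighbours → 0 H
  atom 10: F (halogen, monovalent) → 0 H
  atom 11: aromatic n, 2 neighbours → 0 H
  atom 12: aromatic c, 3 neighbours → 0 H
  atom 13: C, bond orders sum to 4 (valence 4) → 0 H
  atom 14: N, bond orders sum to 3 (valence 3) → 0 H
Totals → C:10, H:9, F:1, N:2, O:1.

C10H9FN2O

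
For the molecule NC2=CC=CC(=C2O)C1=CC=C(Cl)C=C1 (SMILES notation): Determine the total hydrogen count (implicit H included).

10

Walk through each heavy atom and fill implicit hydrogens from standard valence (C 4, N 3, O 2, S 2, halogen 1):
  atom 1: N, bond orders sum to 1 (valence 3) → 2 H
  atom 2: C, bond orders sum to 4 (valence 4) → 0 H
  atom 3: C, bond orders sum to 3 (valence 4) → 1 H
  atom 4: C, bond orders sum to 3 (valence 4) → 1 H
  atom 5: C, bond orders sum to 3 (valence 4) → 1 H
  atom 6: C, bond orders sum to 4 (valence 4) → 0 H
  atom 7: C, bond orders sum to 4 (valence 4) → 0 H
  atom 8: O, bond orders sum to 1 (valence 2) → 1 H
  atom 9: C, bond orders sum to 4 (valence 4) → 0 H
  atom 10: C, bond orders sum to 3 (valence 4) → 1 H
  atom 11: C, bond orders sum to 3 (valence 4) → 1 H
  atom 12: C, bond orders sum to 4 (valence 4) → 0 H
  atom 13: Cl (halogen, monovalent) → 0 H
  atom 14: C, bond orders sum to 3 (valence 4) → 1 H
  atom 15: C, bond orders sum to 3 (valence 4) → 1 H
Total hydrogens: 10.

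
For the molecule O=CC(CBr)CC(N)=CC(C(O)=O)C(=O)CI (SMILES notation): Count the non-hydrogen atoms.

17

Every atom symbol written in the SMILES (organic subset) is one heavy atom; implicit H are not written.
Heavy atoms by element → Br:1, C:10, I:1, N:1, O:4.
Total: 17.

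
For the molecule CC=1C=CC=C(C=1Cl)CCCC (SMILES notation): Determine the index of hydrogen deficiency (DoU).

Degree of unsaturation = (number of rings) + (number of π bonds).
Ring closures in the SMILES: 1.
π bonds: 3 double bonds (each 1 DoU) → 3 DoU from unsaturation.
Total DoU = 1 + 3 = 4.

4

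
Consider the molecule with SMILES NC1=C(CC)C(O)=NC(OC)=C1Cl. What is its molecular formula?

C8H11ClN2O2

Walk through each heavy atom and fill implicit hydrogens from standard valence (C 4, N 3, O 2, S 2, halogen 1):
  atom 1: N, bond orders sum to 1 (valence 3) → 2 H
  atom 2: C, bond orders sum to 4 (valence 4) → 0 H
  atom 3: C, bond orders sum to 4 (valence 4) → 0 H
  atom 4: C, bond orders sum to 2 (valence 4) → 2 H
  atom 5: C, bond orders sum to 1 (valence 4) → 3 H
  atom 6: C, bond orders sum to 4 (valence 4) → 0 H
  atom 7: O, bond orders sum to 1 (valence 2) → 1 H
  atom 8: N, bond orders sum to 3 (valence 3) → 0 H
  atom 9: C, bond orders sum to 4 (valence 4) → 0 H
  atom 10: O, bond orders sum to 2 (valence 2) → 0 H
  atom 11: C, bond orders sum to 1 (valence 4) → 3 H
  atom 12: C, bond orders sum to 4 (valence 4) → 0 H
  atom 13: Cl (halogen, monovalent) → 0 H
Totals → C:8, H:11, Cl:1, N:2, O:2.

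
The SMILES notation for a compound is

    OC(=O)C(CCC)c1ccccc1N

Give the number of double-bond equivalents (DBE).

Molecular formula: C11H15NO2.
DoU = (2C + 2 + N − H − X) / 2, where X is the halogen count and O/S are ignored.
    = (2·11 + 2 + 1 − 15 − 0) / 2 = 10 / 2 = 5.

5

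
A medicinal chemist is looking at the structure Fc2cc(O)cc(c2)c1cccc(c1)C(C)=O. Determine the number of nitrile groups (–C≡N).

Scan the SMILES for the nitrile motif — none present.
Groups that are present: 1 hydroxyl, 1 ketone.

0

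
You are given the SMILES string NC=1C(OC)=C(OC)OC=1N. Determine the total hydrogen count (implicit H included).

10

Walk through each heavy atom and fill implicit hydrogens from standard valence (C 4, N 3, O 2, S 2, halogen 1):
  atom 1: N, bond orders sum to 1 (valence 3) → 2 H
  atom 2: C, bond orders sum to 4 (valence 4) → 0 H
  atom 3: C, bond orders sum to 4 (valence 4) → 0 H
  atom 4: O, bond orders sum to 2 (valence 2) → 0 H
  atom 5: C, bond orders sum to 1 (valence 4) → 3 H
  atom 6: C, bond orders sum to 4 (valence 4) → 0 H
  atom 7: O, bond orders sum to 2 (valence 2) → 0 H
  atom 8: C, bond orders sum to 1 (valence 4) → 3 H
  atom 9: O, bond orders sum to 2 (valence 2) → 0 H
  atom 10: C, bond orders sum to 4 (valence 4) → 0 H
  atom 11: N, bond orders sum to 1 (valence 3) → 2 H
Total hydrogens: 10.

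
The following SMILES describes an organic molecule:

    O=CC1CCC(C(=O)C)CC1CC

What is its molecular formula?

Walk through each heavy atom and fill implicit hydrogens from standard valence (C 4, N 3, O 2, S 2, halogen 1):
  atom 1: O, bond orders sum to 2 (valence 2) → 0 H
  atom 2: C, bond orders sum to 3 (valence 4) → 1 H
  atom 3: C, bond orders sum to 3 (valence 4) → 1 H
  atom 4: C, bond orders sum to 2 (valence 4) → 2 H
  atom 5: C, bond orders sum to 2 (valence 4) → 2 H
  atom 6: C, bond orders sum to 3 (valence 4) → 1 H
  atom 7: C, bond orders sum to 4 (valence 4) → 0 H
  atom 8: O, bond orders sum to 2 (valence 2) → 0 H
  atom 9: C, bond orders sum to 1 (valence 4) → 3 H
  atom 10: C, bond orders sum to 2 (valence 4) → 2 H
  atom 11: C, bond orders sum to 3 (valence 4) → 1 H
  atom 12: C, bond orders sum to 2 (valence 4) → 2 H
  atom 13: C, bond orders sum to 1 (valence 4) → 3 H
Totals → C:11, H:18, O:2.

C11H18O2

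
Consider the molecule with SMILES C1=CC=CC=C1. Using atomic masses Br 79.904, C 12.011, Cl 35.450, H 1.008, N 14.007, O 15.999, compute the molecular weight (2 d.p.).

78.11 g/mol

First, the molecular formula is C6H6 (counting implicit H from valence).
  C: 6 × 12.011 = 72.066
  H: 6 × 1.008 = 6.048
Sum: 6×12.011 + 6×1.008 = 78.114 → 78.11 g/mol.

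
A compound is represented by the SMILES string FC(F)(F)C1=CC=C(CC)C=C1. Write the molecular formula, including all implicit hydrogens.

Walk through each heavy atom and fill implicit hydrogens from standard valence (C 4, N 3, O 2, S 2, halogen 1):
  atom 1: F (halogen, monovalent) → 0 H
  atom 2: C, bond orders sum to 4 (valence 4) → 0 H
  atom 3: F (halogen, monovalent) → 0 H
  atom 4: F (halogen, monovalent) → 0 H
  atom 5: C, bond orders sum to 4 (valence 4) → 0 H
  atom 6: C, bond orders sum to 3 (valence 4) → 1 H
  atom 7: C, bond orders sum to 3 (valence 4) → 1 H
  atom 8: C, bond orders sum to 4 (valence 4) → 0 H
  atom 9: C, bond orders sum to 2 (valence 4) → 2 H
  atom 10: C, bond orders sum to 1 (valence 4) → 3 H
  atom 11: C, bond orders sum to 3 (valence 4) → 1 H
  atom 12: C, bond orders sum to 3 (valence 4) → 1 H
Totals → C:9, H:9, F:3.

C9H9F3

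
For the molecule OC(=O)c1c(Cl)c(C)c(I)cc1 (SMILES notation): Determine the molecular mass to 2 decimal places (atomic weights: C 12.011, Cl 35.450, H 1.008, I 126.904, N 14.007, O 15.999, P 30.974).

First, the molecular formula is C8H6ClIO2 (counting implicit H from valence).
  C: 8 × 12.011 = 96.088
  Cl: 1 × 35.450 = 35.450
  H: 6 × 1.008 = 6.048
  I: 1 × 126.904 = 126.904
  O: 2 × 15.999 = 31.998
Sum: 8×12.011 + 1×35.450 + 6×1.008 + 1×126.904 + 2×15.999 = 296.488 → 296.49 g/mol.

296.49 g/mol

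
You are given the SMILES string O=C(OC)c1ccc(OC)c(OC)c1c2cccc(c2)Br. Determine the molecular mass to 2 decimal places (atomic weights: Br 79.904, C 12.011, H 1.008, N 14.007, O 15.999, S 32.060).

351.20 g/mol

First, the molecular formula is C16H15BrO4 (counting implicit H from valence).
  Br: 1 × 79.904 = 79.904
  C: 16 × 12.011 = 192.176
  H: 15 × 1.008 = 15.120
  O: 4 × 15.999 = 63.996
Sum: 1×79.904 + 16×12.011 + 15×1.008 + 4×15.999 = 351.196 → 351.20 g/mol.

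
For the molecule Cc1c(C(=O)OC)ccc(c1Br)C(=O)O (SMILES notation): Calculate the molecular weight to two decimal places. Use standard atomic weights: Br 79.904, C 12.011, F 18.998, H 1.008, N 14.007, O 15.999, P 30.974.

273.08 g/mol

First, the molecular formula is C10H9BrO4 (counting implicit H from valence).
  Br: 1 × 79.904 = 79.904
  C: 10 × 12.011 = 120.110
  H: 9 × 1.008 = 9.072
  O: 4 × 15.999 = 63.996
Sum: 1×79.904 + 10×12.011 + 9×1.008 + 4×15.999 = 273.082 → 273.08 g/mol.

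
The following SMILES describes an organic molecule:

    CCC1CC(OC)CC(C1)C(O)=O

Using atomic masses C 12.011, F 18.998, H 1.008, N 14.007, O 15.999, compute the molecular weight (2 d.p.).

186.25 g/mol

First, the molecular formula is C10H18O3 (counting implicit H from valence).
  C: 10 × 12.011 = 120.110
  H: 18 × 1.008 = 18.144
  O: 3 × 15.999 = 47.997
Sum: 10×12.011 + 18×1.008 + 3×15.999 = 186.251 → 186.25 g/mol.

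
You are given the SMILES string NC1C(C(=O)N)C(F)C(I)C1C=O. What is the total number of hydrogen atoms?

10

Walk through each heavy atom and fill implicit hydrogens from standard valence (C 4, N 3, O 2, S 2, halogen 1):
  atom 1: N, bond orders sum to 1 (valence 3) → 2 H
  atom 2: C, bond orders sum to 3 (valence 4) → 1 H
  atom 3: C, bond orders sum to 3 (valence 4) → 1 H
  atom 4: C, bond orders sum to 4 (valence 4) → 0 H
  atom 5: O, bond orders sum to 2 (valence 2) → 0 H
  atom 6: N, bond orders sum to 1 (valence 3) → 2 H
  atom 7: C, bond orders sum to 3 (valence 4) → 1 H
  atom 8: F (halogen, monovalent) → 0 H
  atom 9: C, bond orders sum to 3 (valence 4) → 1 H
  atom 10: I (halogen, monovalent) → 0 H
  atom 11: C, bond orders sum to 3 (valence 4) → 1 H
  atom 12: C, bond orders sum to 3 (valence 4) → 1 H
  atom 13: O, bond orders sum to 2 (valence 2) → 0 H
Total hydrogens: 10.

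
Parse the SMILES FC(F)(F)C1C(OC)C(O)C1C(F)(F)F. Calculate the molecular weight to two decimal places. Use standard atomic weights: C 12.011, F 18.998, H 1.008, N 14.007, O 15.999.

238.13 g/mol

First, the molecular formula is C7H8F6O2 (counting implicit H from valence).
  C: 7 × 12.011 = 84.077
  F: 6 × 18.998 = 113.988
  H: 8 × 1.008 = 8.064
  O: 2 × 15.999 = 31.998
Sum: 7×12.011 + 6×18.998 + 8×1.008 + 2×15.999 = 238.127 → 238.13 g/mol.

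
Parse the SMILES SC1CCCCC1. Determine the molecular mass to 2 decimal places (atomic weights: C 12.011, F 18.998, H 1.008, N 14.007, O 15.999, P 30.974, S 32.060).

First, the molecular formula is C6H12S (counting implicit H from valence).
  C: 6 × 12.011 = 72.066
  H: 12 × 1.008 = 12.096
  S: 1 × 32.060 = 32.060
Sum: 6×12.011 + 12×1.008 + 1×32.060 = 116.222 → 116.22 g/mol.

116.22 g/mol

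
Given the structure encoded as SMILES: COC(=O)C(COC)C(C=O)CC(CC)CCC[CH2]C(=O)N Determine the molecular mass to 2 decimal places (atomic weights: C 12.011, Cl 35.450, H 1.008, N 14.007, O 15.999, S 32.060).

315.41 g/mol

First, the molecular formula is C16H29NO5 (counting implicit H from valence).
  C: 16 × 12.011 = 192.176
  H: 29 × 1.008 = 29.232
  N: 1 × 14.007 = 14.007
  O: 5 × 15.999 = 79.995
Sum: 16×12.011 + 29×1.008 + 1×14.007 + 5×15.999 = 315.410 → 315.41 g/mol.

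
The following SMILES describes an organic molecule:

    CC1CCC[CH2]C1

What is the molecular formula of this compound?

Walk through each heavy atom and fill implicit hydrogens from standard valence (C 4, N 3, O 2, S 2, halogen 1):
  atom 1: C, bond orders sum to 1 (valence 4) → 3 H
  atom 2: C, bond orders sum to 3 (valence 4) → 1 H
  atom 3: C, bond orders sum to 2 (valence 4) → 2 H
  atom 4: C, bond orders sum to 2 (valence 4) → 2 H
  atom 5: C, bond orders sum to 2 (valence 4) → 2 H
  atom 6: C with explicit H count 2
  atom 7: C, bond orders sum to 2 (valence 4) → 2 H
Totals → C:7, H:14.
In Hill order: C7H14.

C7H14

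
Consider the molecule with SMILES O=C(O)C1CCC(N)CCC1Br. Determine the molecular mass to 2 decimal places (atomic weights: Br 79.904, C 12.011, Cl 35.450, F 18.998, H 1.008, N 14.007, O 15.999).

First, the molecular formula is C8H14BrNO2 (counting implicit H from valence).
  Br: 1 × 79.904 = 79.904
  C: 8 × 12.011 = 96.088
  H: 14 × 1.008 = 14.112
  N: 1 × 14.007 = 14.007
  O: 2 × 15.999 = 31.998
Sum: 1×79.904 + 8×12.011 + 14×1.008 + 1×14.007 + 2×15.999 = 236.109 → 236.11 g/mol.

236.11 g/mol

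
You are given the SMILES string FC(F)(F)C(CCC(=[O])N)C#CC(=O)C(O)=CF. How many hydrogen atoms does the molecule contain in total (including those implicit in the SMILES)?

Walk through each heavy atom and fill implicit hydrogens from standard valence (C 4, N 3, O 2, S 2, halogen 1):
  atom 1: F (halogen, monovalent) → 0 H
  atom 2: C, bond orders sum to 4 (valence 4) → 0 H
  atom 3: F (halogen, monovalent) → 0 H
  atom 4: F (halogen, monovalent) → 0 H
  atom 5: C, bond orders sum to 3 (valence 4) → 1 H
  atom 6: C, bond orders sum to 2 (valence 4) → 2 H
  atom 7: C, bond orders sum to 2 (valence 4) → 2 H
  atom 8: C, bond orders sum to 4 (valence 4) → 0 H
  atom 9: O with explicit H count 0
  atom 10: N, bond orders sum to 1 (valence 3) → 2 H
  atom 11: C, bond orders sum to 4 (valence 4) → 0 H
  atom 12: C, bond orders sum to 4 (valence 4) → 0 H
  atom 13: C, bond orders sum to 4 (valence 4) → 0 H
  atom 14: O, bond orders sum to 2 (valence 2) → 0 H
  atom 15: C, bond orders sum to 4 (valence 4) → 0 H
  atom 16: O, bond orders sum to 1 (valence 2) → 1 H
  atom 17: C, bond orders sum to 3 (valence 4) → 1 H
  atom 18: F (halogen, monovalent) → 0 H
Total hydrogens: 9.

9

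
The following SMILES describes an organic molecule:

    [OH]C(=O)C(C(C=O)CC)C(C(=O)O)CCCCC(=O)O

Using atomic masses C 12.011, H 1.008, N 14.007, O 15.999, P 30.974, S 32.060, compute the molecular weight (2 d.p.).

288.30 g/mol

First, the molecular formula is C13H20O7 (counting implicit H from valence).
  C: 13 × 12.011 = 156.143
  H: 20 × 1.008 = 20.160
  O: 7 × 15.999 = 111.993
Sum: 13×12.011 + 20×1.008 + 7×15.999 = 288.296 → 288.30 g/mol.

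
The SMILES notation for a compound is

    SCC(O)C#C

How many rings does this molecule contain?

In SMILES, each pair of matching ring-closure digits denotes one ring-closing bond; the number of such bonds equals the number of independent rings.
Ring-closure bonds here: 0.

0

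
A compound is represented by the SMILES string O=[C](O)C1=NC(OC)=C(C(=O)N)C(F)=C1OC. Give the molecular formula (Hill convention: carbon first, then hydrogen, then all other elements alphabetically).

Walk through each heavy atom and fill implicit hydrogens from standard valence (C 4, N 3, O 2, S 2, halogen 1):
  atom 1: O, bond orders sum to 2 (valence 2) → 0 H
  atom 2: C with explicit H count 0
  atom 3: O, bond orders sum to 1 (valence 2) → 1 H
  atom 4: C, bond orders sum to 4 (valence 4) → 0 H
  atom 5: N, bond orders sum to 3 (valence 3) → 0 H
  atom 6: C, bond orders sum to 4 (valence 4) → 0 H
  atom 7: O, bond orders sum to 2 (valence 2) → 0 H
  atom 8: C, bond orders sum to 1 (valence 4) → 3 H
  atom 9: C, bond orders sum to 4 (valence 4) → 0 H
  atom 10: C, bond orders sum to 4 (valence 4) → 0 H
  atom 11: O, bond orders sum to 2 (valence 2) → 0 H
  atom 12: N, bond orders sum to 1 (valence 3) → 2 H
  atom 13: C, bond orders sum to 4 (valence 4) → 0 H
  atom 14: F (halogen, monovalent) → 0 H
  atom 15: C, bond orders sum to 4 (valence 4) → 0 H
  atom 16: O, bond orders sum to 2 (valence 2) → 0 H
  atom 17: C, bond orders sum to 1 (valence 4) → 3 H
Totals → C:9, H:9, F:1, N:2, O:5.

C9H9FN2O5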